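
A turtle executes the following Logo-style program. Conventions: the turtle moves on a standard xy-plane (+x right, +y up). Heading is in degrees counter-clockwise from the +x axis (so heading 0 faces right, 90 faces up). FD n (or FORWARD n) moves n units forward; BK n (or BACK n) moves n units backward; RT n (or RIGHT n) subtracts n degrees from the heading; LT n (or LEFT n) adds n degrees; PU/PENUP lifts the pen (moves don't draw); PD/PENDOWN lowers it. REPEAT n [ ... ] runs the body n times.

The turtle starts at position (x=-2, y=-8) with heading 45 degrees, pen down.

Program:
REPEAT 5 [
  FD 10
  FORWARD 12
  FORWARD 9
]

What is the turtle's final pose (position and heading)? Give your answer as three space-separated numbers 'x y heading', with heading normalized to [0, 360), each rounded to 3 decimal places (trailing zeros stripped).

Executing turtle program step by step:
Start: pos=(-2,-8), heading=45, pen down
REPEAT 5 [
  -- iteration 1/5 --
  FD 10: (-2,-8) -> (5.071,-0.929) [heading=45, draw]
  FD 12: (5.071,-0.929) -> (13.556,7.556) [heading=45, draw]
  FD 9: (13.556,7.556) -> (19.92,13.92) [heading=45, draw]
  -- iteration 2/5 --
  FD 10: (19.92,13.92) -> (26.991,20.991) [heading=45, draw]
  FD 12: (26.991,20.991) -> (35.477,29.477) [heading=45, draw]
  FD 9: (35.477,29.477) -> (41.841,35.841) [heading=45, draw]
  -- iteration 3/5 --
  FD 10: (41.841,35.841) -> (48.912,42.912) [heading=45, draw]
  FD 12: (48.912,42.912) -> (57.397,51.397) [heading=45, draw]
  FD 9: (57.397,51.397) -> (63.761,57.761) [heading=45, draw]
  -- iteration 4/5 --
  FD 10: (63.761,57.761) -> (70.832,64.832) [heading=45, draw]
  FD 12: (70.832,64.832) -> (79.317,73.317) [heading=45, draw]
  FD 9: (79.317,73.317) -> (85.681,79.681) [heading=45, draw]
  -- iteration 5/5 --
  FD 10: (85.681,79.681) -> (92.752,86.752) [heading=45, draw]
  FD 12: (92.752,86.752) -> (101.238,95.238) [heading=45, draw]
  FD 9: (101.238,95.238) -> (107.602,101.602) [heading=45, draw]
]
Final: pos=(107.602,101.602), heading=45, 15 segment(s) drawn

Answer: 107.602 101.602 45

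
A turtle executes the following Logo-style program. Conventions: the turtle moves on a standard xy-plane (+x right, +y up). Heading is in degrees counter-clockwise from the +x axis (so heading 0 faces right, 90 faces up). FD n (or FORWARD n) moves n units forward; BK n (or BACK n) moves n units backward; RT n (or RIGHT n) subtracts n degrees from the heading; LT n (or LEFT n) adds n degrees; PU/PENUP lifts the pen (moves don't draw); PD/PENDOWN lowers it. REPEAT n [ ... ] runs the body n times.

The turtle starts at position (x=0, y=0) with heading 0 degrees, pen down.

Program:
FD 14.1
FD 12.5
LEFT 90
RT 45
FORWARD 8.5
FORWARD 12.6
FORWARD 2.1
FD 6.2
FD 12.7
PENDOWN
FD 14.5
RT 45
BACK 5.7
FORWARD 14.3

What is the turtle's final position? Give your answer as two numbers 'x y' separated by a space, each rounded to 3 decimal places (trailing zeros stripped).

Answer: 75.222 40.022

Derivation:
Executing turtle program step by step:
Start: pos=(0,0), heading=0, pen down
FD 14.1: (0,0) -> (14.1,0) [heading=0, draw]
FD 12.5: (14.1,0) -> (26.6,0) [heading=0, draw]
LT 90: heading 0 -> 90
RT 45: heading 90 -> 45
FD 8.5: (26.6,0) -> (32.61,6.01) [heading=45, draw]
FD 12.6: (32.61,6.01) -> (41.52,14.92) [heading=45, draw]
FD 2.1: (41.52,14.92) -> (43.005,16.405) [heading=45, draw]
FD 6.2: (43.005,16.405) -> (47.389,20.789) [heading=45, draw]
FD 12.7: (47.389,20.789) -> (56.369,29.769) [heading=45, draw]
PD: pen down
FD 14.5: (56.369,29.769) -> (66.622,40.022) [heading=45, draw]
RT 45: heading 45 -> 0
BK 5.7: (66.622,40.022) -> (60.922,40.022) [heading=0, draw]
FD 14.3: (60.922,40.022) -> (75.222,40.022) [heading=0, draw]
Final: pos=(75.222,40.022), heading=0, 10 segment(s) drawn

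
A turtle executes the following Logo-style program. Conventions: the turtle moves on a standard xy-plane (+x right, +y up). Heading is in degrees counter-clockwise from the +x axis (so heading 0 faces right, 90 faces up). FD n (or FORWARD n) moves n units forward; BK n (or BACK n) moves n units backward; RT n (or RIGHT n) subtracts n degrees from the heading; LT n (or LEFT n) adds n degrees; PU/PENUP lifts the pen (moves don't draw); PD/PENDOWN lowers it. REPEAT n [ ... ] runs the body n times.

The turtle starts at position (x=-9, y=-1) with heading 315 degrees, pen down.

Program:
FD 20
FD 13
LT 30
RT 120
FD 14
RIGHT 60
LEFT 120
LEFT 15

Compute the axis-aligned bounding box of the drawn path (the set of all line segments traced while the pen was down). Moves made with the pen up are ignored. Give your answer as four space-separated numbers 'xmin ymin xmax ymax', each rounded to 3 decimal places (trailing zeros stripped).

Answer: -9 -34.234 14.335 -1

Derivation:
Executing turtle program step by step:
Start: pos=(-9,-1), heading=315, pen down
FD 20: (-9,-1) -> (5.142,-15.142) [heading=315, draw]
FD 13: (5.142,-15.142) -> (14.335,-24.335) [heading=315, draw]
LT 30: heading 315 -> 345
RT 120: heading 345 -> 225
FD 14: (14.335,-24.335) -> (4.435,-34.234) [heading=225, draw]
RT 60: heading 225 -> 165
LT 120: heading 165 -> 285
LT 15: heading 285 -> 300
Final: pos=(4.435,-34.234), heading=300, 3 segment(s) drawn

Segment endpoints: x in {-9, 4.435, 5.142, 14.335}, y in {-34.234, -24.335, -15.142, -1}
xmin=-9, ymin=-34.234, xmax=14.335, ymax=-1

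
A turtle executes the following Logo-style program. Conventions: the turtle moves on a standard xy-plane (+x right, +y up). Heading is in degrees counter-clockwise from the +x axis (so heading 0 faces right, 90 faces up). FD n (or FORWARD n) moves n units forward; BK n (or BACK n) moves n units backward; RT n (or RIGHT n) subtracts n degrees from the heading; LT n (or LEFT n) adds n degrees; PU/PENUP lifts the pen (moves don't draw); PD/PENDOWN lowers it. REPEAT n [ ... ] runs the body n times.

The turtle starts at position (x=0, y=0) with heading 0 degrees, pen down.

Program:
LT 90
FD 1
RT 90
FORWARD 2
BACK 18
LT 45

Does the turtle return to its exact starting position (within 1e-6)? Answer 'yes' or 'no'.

Answer: no

Derivation:
Executing turtle program step by step:
Start: pos=(0,0), heading=0, pen down
LT 90: heading 0 -> 90
FD 1: (0,0) -> (0,1) [heading=90, draw]
RT 90: heading 90 -> 0
FD 2: (0,1) -> (2,1) [heading=0, draw]
BK 18: (2,1) -> (-16,1) [heading=0, draw]
LT 45: heading 0 -> 45
Final: pos=(-16,1), heading=45, 3 segment(s) drawn

Start position: (0, 0)
Final position: (-16, 1)
Distance = 16.031; >= 1e-6 -> NOT closed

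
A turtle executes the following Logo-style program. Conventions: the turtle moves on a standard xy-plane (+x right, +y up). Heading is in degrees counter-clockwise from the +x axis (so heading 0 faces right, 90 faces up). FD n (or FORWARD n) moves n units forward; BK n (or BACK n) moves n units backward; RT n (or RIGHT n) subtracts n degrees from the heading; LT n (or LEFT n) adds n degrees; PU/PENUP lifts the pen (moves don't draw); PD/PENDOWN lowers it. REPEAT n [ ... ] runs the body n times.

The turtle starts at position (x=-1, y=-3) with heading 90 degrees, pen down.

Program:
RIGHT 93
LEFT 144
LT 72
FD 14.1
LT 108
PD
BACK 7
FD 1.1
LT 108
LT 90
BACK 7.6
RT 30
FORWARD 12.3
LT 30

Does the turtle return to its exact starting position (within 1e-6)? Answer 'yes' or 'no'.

Answer: no

Derivation:
Executing turtle program step by step:
Start: pos=(-1,-3), heading=90, pen down
RT 93: heading 90 -> 357
LT 144: heading 357 -> 141
LT 72: heading 141 -> 213
FD 14.1: (-1,-3) -> (-12.825,-10.679) [heading=213, draw]
LT 108: heading 213 -> 321
PD: pen down
BK 7: (-12.825,-10.679) -> (-18.265,-6.274) [heading=321, draw]
FD 1.1: (-18.265,-6.274) -> (-17.41,-6.966) [heading=321, draw]
LT 108: heading 321 -> 69
LT 90: heading 69 -> 159
BK 7.6: (-17.41,-6.966) -> (-10.315,-9.69) [heading=159, draw]
RT 30: heading 159 -> 129
FD 12.3: (-10.315,-9.69) -> (-18.056,-0.131) [heading=129, draw]
LT 30: heading 129 -> 159
Final: pos=(-18.056,-0.131), heading=159, 5 segment(s) drawn

Start position: (-1, -3)
Final position: (-18.056, -0.131)
Distance = 17.295; >= 1e-6 -> NOT closed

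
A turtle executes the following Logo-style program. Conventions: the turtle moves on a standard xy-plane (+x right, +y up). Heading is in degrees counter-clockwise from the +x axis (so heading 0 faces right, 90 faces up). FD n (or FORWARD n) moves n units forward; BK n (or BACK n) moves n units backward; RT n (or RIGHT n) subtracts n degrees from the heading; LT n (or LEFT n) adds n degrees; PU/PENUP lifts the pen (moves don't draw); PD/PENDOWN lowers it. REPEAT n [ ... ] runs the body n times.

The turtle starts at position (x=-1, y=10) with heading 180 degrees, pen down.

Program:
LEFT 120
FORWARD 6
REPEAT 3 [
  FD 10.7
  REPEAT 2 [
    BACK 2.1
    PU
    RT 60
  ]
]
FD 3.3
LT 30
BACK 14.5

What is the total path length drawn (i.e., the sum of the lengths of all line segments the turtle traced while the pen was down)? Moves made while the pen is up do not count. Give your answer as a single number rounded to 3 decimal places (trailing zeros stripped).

Executing turtle program step by step:
Start: pos=(-1,10), heading=180, pen down
LT 120: heading 180 -> 300
FD 6: (-1,10) -> (2,4.804) [heading=300, draw]
REPEAT 3 [
  -- iteration 1/3 --
  FD 10.7: (2,4.804) -> (7.35,-4.463) [heading=300, draw]
  REPEAT 2 [
    -- iteration 1/2 --
    BK 2.1: (7.35,-4.463) -> (6.3,-2.644) [heading=300, draw]
    PU: pen up
    RT 60: heading 300 -> 240
    -- iteration 2/2 --
    BK 2.1: (6.3,-2.644) -> (7.35,-0.825) [heading=240, move]
    PU: pen up
    RT 60: heading 240 -> 180
  ]
  -- iteration 2/3 --
  FD 10.7: (7.35,-0.825) -> (-3.35,-0.825) [heading=180, move]
  REPEAT 2 [
    -- iteration 1/2 --
    BK 2.1: (-3.35,-0.825) -> (-1.25,-0.825) [heading=180, move]
    PU: pen up
    RT 60: heading 180 -> 120
    -- iteration 2/2 --
    BK 2.1: (-1.25,-0.825) -> (-0.2,-2.644) [heading=120, move]
    PU: pen up
    RT 60: heading 120 -> 60
  ]
  -- iteration 3/3 --
  FD 10.7: (-0.2,-2.644) -> (5.15,6.623) [heading=60, move]
  REPEAT 2 [
    -- iteration 1/2 --
    BK 2.1: (5.15,6.623) -> (4.1,4.804) [heading=60, move]
    PU: pen up
    RT 60: heading 60 -> 0
    -- iteration 2/2 --
    BK 2.1: (4.1,4.804) -> (2,4.804) [heading=0, move]
    PU: pen up
    RT 60: heading 0 -> 300
  ]
]
FD 3.3: (2,4.804) -> (3.65,1.946) [heading=300, move]
LT 30: heading 300 -> 330
BK 14.5: (3.65,1.946) -> (-8.907,9.196) [heading=330, move]
Final: pos=(-8.907,9.196), heading=330, 3 segment(s) drawn

Segment lengths:
  seg 1: (-1,10) -> (2,4.804), length = 6
  seg 2: (2,4.804) -> (7.35,-4.463), length = 10.7
  seg 3: (7.35,-4.463) -> (6.3,-2.644), length = 2.1
Total = 18.8

Answer: 18.8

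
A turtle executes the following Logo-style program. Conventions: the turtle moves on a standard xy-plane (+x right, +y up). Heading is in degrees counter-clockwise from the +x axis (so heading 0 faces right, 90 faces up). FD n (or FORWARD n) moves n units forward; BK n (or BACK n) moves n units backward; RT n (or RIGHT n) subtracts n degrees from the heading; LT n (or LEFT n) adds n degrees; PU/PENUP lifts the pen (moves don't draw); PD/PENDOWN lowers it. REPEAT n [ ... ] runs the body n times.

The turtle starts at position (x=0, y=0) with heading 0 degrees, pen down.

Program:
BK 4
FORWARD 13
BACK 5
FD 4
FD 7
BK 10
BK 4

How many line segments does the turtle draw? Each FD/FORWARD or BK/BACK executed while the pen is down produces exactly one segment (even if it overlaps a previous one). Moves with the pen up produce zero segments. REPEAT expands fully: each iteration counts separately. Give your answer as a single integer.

Executing turtle program step by step:
Start: pos=(0,0), heading=0, pen down
BK 4: (0,0) -> (-4,0) [heading=0, draw]
FD 13: (-4,0) -> (9,0) [heading=0, draw]
BK 5: (9,0) -> (4,0) [heading=0, draw]
FD 4: (4,0) -> (8,0) [heading=0, draw]
FD 7: (8,0) -> (15,0) [heading=0, draw]
BK 10: (15,0) -> (5,0) [heading=0, draw]
BK 4: (5,0) -> (1,0) [heading=0, draw]
Final: pos=(1,0), heading=0, 7 segment(s) drawn
Segments drawn: 7

Answer: 7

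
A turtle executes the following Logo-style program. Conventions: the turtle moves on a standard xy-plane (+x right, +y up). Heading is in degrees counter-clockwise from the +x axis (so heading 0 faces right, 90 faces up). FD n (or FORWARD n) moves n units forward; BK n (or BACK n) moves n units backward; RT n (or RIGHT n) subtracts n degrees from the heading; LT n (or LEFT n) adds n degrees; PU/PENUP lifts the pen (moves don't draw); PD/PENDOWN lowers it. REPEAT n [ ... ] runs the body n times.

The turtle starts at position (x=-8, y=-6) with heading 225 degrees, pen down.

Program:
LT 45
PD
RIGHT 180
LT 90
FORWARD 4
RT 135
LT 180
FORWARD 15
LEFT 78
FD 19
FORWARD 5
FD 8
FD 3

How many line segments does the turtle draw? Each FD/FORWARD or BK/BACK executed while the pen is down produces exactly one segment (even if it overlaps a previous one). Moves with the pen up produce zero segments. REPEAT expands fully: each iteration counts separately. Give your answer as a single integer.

Executing turtle program step by step:
Start: pos=(-8,-6), heading=225, pen down
LT 45: heading 225 -> 270
PD: pen down
RT 180: heading 270 -> 90
LT 90: heading 90 -> 180
FD 4: (-8,-6) -> (-12,-6) [heading=180, draw]
RT 135: heading 180 -> 45
LT 180: heading 45 -> 225
FD 15: (-12,-6) -> (-22.607,-16.607) [heading=225, draw]
LT 78: heading 225 -> 303
FD 19: (-22.607,-16.607) -> (-12.258,-32.541) [heading=303, draw]
FD 5: (-12.258,-32.541) -> (-9.535,-36.735) [heading=303, draw]
FD 8: (-9.535,-36.735) -> (-5.178,-43.444) [heading=303, draw]
FD 3: (-5.178,-43.444) -> (-3.544,-45.96) [heading=303, draw]
Final: pos=(-3.544,-45.96), heading=303, 6 segment(s) drawn
Segments drawn: 6

Answer: 6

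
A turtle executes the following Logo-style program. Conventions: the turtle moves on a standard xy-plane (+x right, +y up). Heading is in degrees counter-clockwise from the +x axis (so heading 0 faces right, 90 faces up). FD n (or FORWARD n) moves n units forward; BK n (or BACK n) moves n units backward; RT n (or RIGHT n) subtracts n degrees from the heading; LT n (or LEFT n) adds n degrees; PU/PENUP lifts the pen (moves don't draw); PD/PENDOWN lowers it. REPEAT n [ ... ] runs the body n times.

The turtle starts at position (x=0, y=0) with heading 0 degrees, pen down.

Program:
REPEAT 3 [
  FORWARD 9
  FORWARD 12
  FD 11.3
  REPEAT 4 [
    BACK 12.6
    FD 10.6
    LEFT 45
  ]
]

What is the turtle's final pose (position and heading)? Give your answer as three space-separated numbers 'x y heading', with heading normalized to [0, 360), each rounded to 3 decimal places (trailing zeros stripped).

Executing turtle program step by step:
Start: pos=(0,0), heading=0, pen down
REPEAT 3 [
  -- iteration 1/3 --
  FD 9: (0,0) -> (9,0) [heading=0, draw]
  FD 12: (9,0) -> (21,0) [heading=0, draw]
  FD 11.3: (21,0) -> (32.3,0) [heading=0, draw]
  REPEAT 4 [
    -- iteration 1/4 --
    BK 12.6: (32.3,0) -> (19.7,0) [heading=0, draw]
    FD 10.6: (19.7,0) -> (30.3,0) [heading=0, draw]
    LT 45: heading 0 -> 45
    -- iteration 2/4 --
    BK 12.6: (30.3,0) -> (21.39,-8.91) [heading=45, draw]
    FD 10.6: (21.39,-8.91) -> (28.886,-1.414) [heading=45, draw]
    LT 45: heading 45 -> 90
    -- iteration 3/4 --
    BK 12.6: (28.886,-1.414) -> (28.886,-14.014) [heading=90, draw]
    FD 10.6: (28.886,-14.014) -> (28.886,-3.414) [heading=90, draw]
    LT 45: heading 90 -> 135
    -- iteration 4/4 --
    BK 12.6: (28.886,-3.414) -> (37.795,-12.324) [heading=135, draw]
    FD 10.6: (37.795,-12.324) -> (30.3,-4.828) [heading=135, draw]
    LT 45: heading 135 -> 180
  ]
  -- iteration 2/3 --
  FD 9: (30.3,-4.828) -> (21.3,-4.828) [heading=180, draw]
  FD 12: (21.3,-4.828) -> (9.3,-4.828) [heading=180, draw]
  FD 11.3: (9.3,-4.828) -> (-2,-4.828) [heading=180, draw]
  REPEAT 4 [
    -- iteration 1/4 --
    BK 12.6: (-2,-4.828) -> (10.6,-4.828) [heading=180, draw]
    FD 10.6: (10.6,-4.828) -> (0,-4.828) [heading=180, draw]
    LT 45: heading 180 -> 225
    -- iteration 2/4 --
    BK 12.6: (0,-4.828) -> (8.91,4.081) [heading=225, draw]
    FD 10.6: (8.91,4.081) -> (1.414,-3.414) [heading=225, draw]
    LT 45: heading 225 -> 270
    -- iteration 3/4 --
    BK 12.6: (1.414,-3.414) -> (1.414,9.186) [heading=270, draw]
    FD 10.6: (1.414,9.186) -> (1.414,-1.414) [heading=270, draw]
    LT 45: heading 270 -> 315
    -- iteration 4/4 --
    BK 12.6: (1.414,-1.414) -> (-7.495,7.495) [heading=315, draw]
    FD 10.6: (-7.495,7.495) -> (0,0) [heading=315, draw]
    LT 45: heading 315 -> 0
  ]
  -- iteration 3/3 --
  FD 9: (0,0) -> (9,0) [heading=0, draw]
  FD 12: (9,0) -> (21,0) [heading=0, draw]
  FD 11.3: (21,0) -> (32.3,0) [heading=0, draw]
  REPEAT 4 [
    -- iteration 1/4 --
    BK 12.6: (32.3,0) -> (19.7,0) [heading=0, draw]
    FD 10.6: (19.7,0) -> (30.3,0) [heading=0, draw]
    LT 45: heading 0 -> 45
    -- iteration 2/4 --
    BK 12.6: (30.3,0) -> (21.39,-8.91) [heading=45, draw]
    FD 10.6: (21.39,-8.91) -> (28.886,-1.414) [heading=45, draw]
    LT 45: heading 45 -> 90
    -- iteration 3/4 --
    BK 12.6: (28.886,-1.414) -> (28.886,-14.014) [heading=90, draw]
    FD 10.6: (28.886,-14.014) -> (28.886,-3.414) [heading=90, draw]
    LT 45: heading 90 -> 135
    -- iteration 4/4 --
    BK 12.6: (28.886,-3.414) -> (37.795,-12.324) [heading=135, draw]
    FD 10.6: (37.795,-12.324) -> (30.3,-4.828) [heading=135, draw]
    LT 45: heading 135 -> 180
  ]
]
Final: pos=(30.3,-4.828), heading=180, 33 segment(s) drawn

Answer: 30.3 -4.828 180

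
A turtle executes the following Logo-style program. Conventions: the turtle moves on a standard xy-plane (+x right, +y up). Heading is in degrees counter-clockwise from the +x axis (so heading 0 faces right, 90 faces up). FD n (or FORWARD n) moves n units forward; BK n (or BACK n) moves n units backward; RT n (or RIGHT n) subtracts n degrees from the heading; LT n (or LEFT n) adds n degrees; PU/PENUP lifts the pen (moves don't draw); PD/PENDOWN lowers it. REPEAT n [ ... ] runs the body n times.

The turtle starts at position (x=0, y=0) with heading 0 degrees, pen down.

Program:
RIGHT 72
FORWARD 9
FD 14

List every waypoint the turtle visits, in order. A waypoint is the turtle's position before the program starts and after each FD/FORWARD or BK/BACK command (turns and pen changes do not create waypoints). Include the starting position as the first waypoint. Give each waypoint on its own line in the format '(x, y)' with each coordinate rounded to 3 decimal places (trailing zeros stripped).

Answer: (0, 0)
(2.781, -8.56)
(7.107, -21.874)

Derivation:
Executing turtle program step by step:
Start: pos=(0,0), heading=0, pen down
RT 72: heading 0 -> 288
FD 9: (0,0) -> (2.781,-8.56) [heading=288, draw]
FD 14: (2.781,-8.56) -> (7.107,-21.874) [heading=288, draw]
Final: pos=(7.107,-21.874), heading=288, 2 segment(s) drawn
Waypoints (3 total):
(0, 0)
(2.781, -8.56)
(7.107, -21.874)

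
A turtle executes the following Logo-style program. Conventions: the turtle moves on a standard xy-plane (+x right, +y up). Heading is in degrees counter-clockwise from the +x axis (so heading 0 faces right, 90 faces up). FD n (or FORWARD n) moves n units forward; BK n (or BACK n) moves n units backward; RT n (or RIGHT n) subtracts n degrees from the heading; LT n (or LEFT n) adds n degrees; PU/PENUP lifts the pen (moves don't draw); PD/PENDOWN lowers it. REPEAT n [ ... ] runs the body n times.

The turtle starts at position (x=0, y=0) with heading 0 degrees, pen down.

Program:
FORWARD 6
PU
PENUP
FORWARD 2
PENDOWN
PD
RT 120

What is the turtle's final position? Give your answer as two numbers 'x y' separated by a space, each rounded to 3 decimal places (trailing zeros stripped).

Answer: 8 0

Derivation:
Executing turtle program step by step:
Start: pos=(0,0), heading=0, pen down
FD 6: (0,0) -> (6,0) [heading=0, draw]
PU: pen up
PU: pen up
FD 2: (6,0) -> (8,0) [heading=0, move]
PD: pen down
PD: pen down
RT 120: heading 0 -> 240
Final: pos=(8,0), heading=240, 1 segment(s) drawn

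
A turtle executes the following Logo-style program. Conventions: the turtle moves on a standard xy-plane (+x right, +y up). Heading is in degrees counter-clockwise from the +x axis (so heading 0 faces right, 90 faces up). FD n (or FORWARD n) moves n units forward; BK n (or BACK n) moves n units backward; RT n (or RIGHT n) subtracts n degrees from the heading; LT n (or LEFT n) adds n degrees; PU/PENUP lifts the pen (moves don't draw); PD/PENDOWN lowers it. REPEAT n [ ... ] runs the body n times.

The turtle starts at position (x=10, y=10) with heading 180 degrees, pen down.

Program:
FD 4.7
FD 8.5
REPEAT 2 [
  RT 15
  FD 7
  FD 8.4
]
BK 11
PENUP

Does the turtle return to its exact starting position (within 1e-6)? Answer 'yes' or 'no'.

Answer: no

Derivation:
Executing turtle program step by step:
Start: pos=(10,10), heading=180, pen down
FD 4.7: (10,10) -> (5.3,10) [heading=180, draw]
FD 8.5: (5.3,10) -> (-3.2,10) [heading=180, draw]
REPEAT 2 [
  -- iteration 1/2 --
  RT 15: heading 180 -> 165
  FD 7: (-3.2,10) -> (-9.961,11.812) [heading=165, draw]
  FD 8.4: (-9.961,11.812) -> (-18.075,13.986) [heading=165, draw]
  -- iteration 2/2 --
  RT 15: heading 165 -> 150
  FD 7: (-18.075,13.986) -> (-24.137,17.486) [heading=150, draw]
  FD 8.4: (-24.137,17.486) -> (-31.412,21.686) [heading=150, draw]
]
BK 11: (-31.412,21.686) -> (-21.886,16.186) [heading=150, draw]
PU: pen up
Final: pos=(-21.886,16.186), heading=150, 7 segment(s) drawn

Start position: (10, 10)
Final position: (-21.886, 16.186)
Distance = 32.48; >= 1e-6 -> NOT closed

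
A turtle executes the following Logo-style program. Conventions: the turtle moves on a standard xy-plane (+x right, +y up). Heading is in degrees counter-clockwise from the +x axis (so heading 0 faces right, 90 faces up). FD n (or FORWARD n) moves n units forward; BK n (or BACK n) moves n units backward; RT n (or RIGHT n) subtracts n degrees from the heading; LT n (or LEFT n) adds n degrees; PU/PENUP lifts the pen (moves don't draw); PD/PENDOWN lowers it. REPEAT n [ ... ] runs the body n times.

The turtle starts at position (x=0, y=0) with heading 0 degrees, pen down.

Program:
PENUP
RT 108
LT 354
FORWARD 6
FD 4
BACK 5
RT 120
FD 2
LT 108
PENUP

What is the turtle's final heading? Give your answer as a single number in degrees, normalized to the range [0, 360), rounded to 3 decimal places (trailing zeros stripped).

Executing turtle program step by step:
Start: pos=(0,0), heading=0, pen down
PU: pen up
RT 108: heading 0 -> 252
LT 354: heading 252 -> 246
FD 6: (0,0) -> (-2.44,-5.481) [heading=246, move]
FD 4: (-2.44,-5.481) -> (-4.067,-9.135) [heading=246, move]
BK 5: (-4.067,-9.135) -> (-2.034,-4.568) [heading=246, move]
RT 120: heading 246 -> 126
FD 2: (-2.034,-4.568) -> (-3.209,-2.95) [heading=126, move]
LT 108: heading 126 -> 234
PU: pen up
Final: pos=(-3.209,-2.95), heading=234, 0 segment(s) drawn

Answer: 234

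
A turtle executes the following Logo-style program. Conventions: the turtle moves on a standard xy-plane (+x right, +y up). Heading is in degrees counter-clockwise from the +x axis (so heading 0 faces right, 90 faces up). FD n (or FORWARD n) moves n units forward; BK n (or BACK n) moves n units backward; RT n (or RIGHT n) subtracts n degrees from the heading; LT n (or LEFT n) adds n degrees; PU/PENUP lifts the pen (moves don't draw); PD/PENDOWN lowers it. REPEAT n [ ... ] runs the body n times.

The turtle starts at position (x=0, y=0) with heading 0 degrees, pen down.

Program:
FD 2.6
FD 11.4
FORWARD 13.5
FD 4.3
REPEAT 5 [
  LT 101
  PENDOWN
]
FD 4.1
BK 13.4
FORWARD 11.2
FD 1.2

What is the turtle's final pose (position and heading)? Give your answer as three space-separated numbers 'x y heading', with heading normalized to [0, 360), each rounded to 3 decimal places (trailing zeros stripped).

Executing turtle program step by step:
Start: pos=(0,0), heading=0, pen down
FD 2.6: (0,0) -> (2.6,0) [heading=0, draw]
FD 11.4: (2.6,0) -> (14,0) [heading=0, draw]
FD 13.5: (14,0) -> (27.5,0) [heading=0, draw]
FD 4.3: (27.5,0) -> (31.8,0) [heading=0, draw]
REPEAT 5 [
  -- iteration 1/5 --
  LT 101: heading 0 -> 101
  PD: pen down
  -- iteration 2/5 --
  LT 101: heading 101 -> 202
  PD: pen down
  -- iteration 3/5 --
  LT 101: heading 202 -> 303
  PD: pen down
  -- iteration 4/5 --
  LT 101: heading 303 -> 44
  PD: pen down
  -- iteration 5/5 --
  LT 101: heading 44 -> 145
  PD: pen down
]
FD 4.1: (31.8,0) -> (28.441,2.352) [heading=145, draw]
BK 13.4: (28.441,2.352) -> (39.418,-5.334) [heading=145, draw]
FD 11.2: (39.418,-5.334) -> (30.244,1.09) [heading=145, draw]
FD 1.2: (30.244,1.09) -> (29.261,1.778) [heading=145, draw]
Final: pos=(29.261,1.778), heading=145, 8 segment(s) drawn

Answer: 29.261 1.778 145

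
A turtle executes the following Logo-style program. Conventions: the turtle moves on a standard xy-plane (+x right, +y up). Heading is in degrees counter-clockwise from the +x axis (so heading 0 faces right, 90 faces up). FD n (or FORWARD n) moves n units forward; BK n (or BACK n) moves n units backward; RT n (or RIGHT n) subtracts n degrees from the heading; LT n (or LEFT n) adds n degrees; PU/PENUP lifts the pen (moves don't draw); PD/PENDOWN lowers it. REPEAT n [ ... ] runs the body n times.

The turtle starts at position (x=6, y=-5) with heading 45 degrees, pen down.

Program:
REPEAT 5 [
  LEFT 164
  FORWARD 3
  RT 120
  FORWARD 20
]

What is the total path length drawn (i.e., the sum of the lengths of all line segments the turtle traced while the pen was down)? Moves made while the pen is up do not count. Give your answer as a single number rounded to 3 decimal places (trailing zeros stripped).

Executing turtle program step by step:
Start: pos=(6,-5), heading=45, pen down
REPEAT 5 [
  -- iteration 1/5 --
  LT 164: heading 45 -> 209
  FD 3: (6,-5) -> (3.376,-6.454) [heading=209, draw]
  RT 120: heading 209 -> 89
  FD 20: (3.376,-6.454) -> (3.725,13.543) [heading=89, draw]
  -- iteration 2/5 --
  LT 164: heading 89 -> 253
  FD 3: (3.725,13.543) -> (2.848,10.674) [heading=253, draw]
  RT 120: heading 253 -> 133
  FD 20: (2.848,10.674) -> (-10.792,25.301) [heading=133, draw]
  -- iteration 3/5 --
  LT 164: heading 133 -> 297
  FD 3: (-10.792,25.301) -> (-9.43,22.628) [heading=297, draw]
  RT 120: heading 297 -> 177
  FD 20: (-9.43,22.628) -> (-29.403,23.674) [heading=177, draw]
  -- iteration 4/5 --
  LT 164: heading 177 -> 341
  FD 3: (-29.403,23.674) -> (-26.566,22.698) [heading=341, draw]
  RT 120: heading 341 -> 221
  FD 20: (-26.566,22.698) -> (-41.66,9.576) [heading=221, draw]
  -- iteration 5/5 --
  LT 164: heading 221 -> 25
  FD 3: (-41.66,9.576) -> (-38.941,10.844) [heading=25, draw]
  RT 120: heading 25 -> 265
  FD 20: (-38.941,10.844) -> (-40.684,-9.08) [heading=265, draw]
]
Final: pos=(-40.684,-9.08), heading=265, 10 segment(s) drawn

Segment lengths:
  seg 1: (6,-5) -> (3.376,-6.454), length = 3
  seg 2: (3.376,-6.454) -> (3.725,13.543), length = 20
  seg 3: (3.725,13.543) -> (2.848,10.674), length = 3
  seg 4: (2.848,10.674) -> (-10.792,25.301), length = 20
  seg 5: (-10.792,25.301) -> (-9.43,22.628), length = 3
  seg 6: (-9.43,22.628) -> (-29.403,23.674), length = 20
  seg 7: (-29.403,23.674) -> (-26.566,22.698), length = 3
  seg 8: (-26.566,22.698) -> (-41.66,9.576), length = 20
  seg 9: (-41.66,9.576) -> (-38.941,10.844), length = 3
  seg 10: (-38.941,10.844) -> (-40.684,-9.08), length = 20
Total = 115

Answer: 115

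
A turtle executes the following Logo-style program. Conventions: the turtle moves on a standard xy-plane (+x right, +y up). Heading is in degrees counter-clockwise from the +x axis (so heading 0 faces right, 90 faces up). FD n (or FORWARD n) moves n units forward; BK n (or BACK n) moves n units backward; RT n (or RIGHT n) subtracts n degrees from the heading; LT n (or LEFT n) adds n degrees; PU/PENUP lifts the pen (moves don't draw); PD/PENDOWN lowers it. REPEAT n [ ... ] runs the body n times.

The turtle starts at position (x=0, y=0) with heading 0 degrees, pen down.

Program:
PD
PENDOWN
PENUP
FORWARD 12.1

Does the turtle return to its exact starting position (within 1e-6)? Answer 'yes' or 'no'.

Answer: no

Derivation:
Executing turtle program step by step:
Start: pos=(0,0), heading=0, pen down
PD: pen down
PD: pen down
PU: pen up
FD 12.1: (0,0) -> (12.1,0) [heading=0, move]
Final: pos=(12.1,0), heading=0, 0 segment(s) drawn

Start position: (0, 0)
Final position: (12.1, 0)
Distance = 12.1; >= 1e-6 -> NOT closed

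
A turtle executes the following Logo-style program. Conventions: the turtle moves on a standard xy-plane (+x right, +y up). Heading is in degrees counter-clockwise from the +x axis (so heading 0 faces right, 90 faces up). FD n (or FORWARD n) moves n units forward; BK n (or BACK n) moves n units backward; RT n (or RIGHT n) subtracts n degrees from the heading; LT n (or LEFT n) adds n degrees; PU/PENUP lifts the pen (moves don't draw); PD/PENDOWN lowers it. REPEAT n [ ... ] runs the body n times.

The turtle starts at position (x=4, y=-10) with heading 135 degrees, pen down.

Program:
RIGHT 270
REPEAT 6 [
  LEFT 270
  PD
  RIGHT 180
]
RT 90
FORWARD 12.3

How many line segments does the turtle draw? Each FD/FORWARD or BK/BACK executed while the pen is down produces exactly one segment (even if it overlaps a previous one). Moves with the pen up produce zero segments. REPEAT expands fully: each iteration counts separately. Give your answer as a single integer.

Executing turtle program step by step:
Start: pos=(4,-10), heading=135, pen down
RT 270: heading 135 -> 225
REPEAT 6 [
  -- iteration 1/6 --
  LT 270: heading 225 -> 135
  PD: pen down
  RT 180: heading 135 -> 315
  -- iteration 2/6 --
  LT 270: heading 315 -> 225
  PD: pen down
  RT 180: heading 225 -> 45
  -- iteration 3/6 --
  LT 270: heading 45 -> 315
  PD: pen down
  RT 180: heading 315 -> 135
  -- iteration 4/6 --
  LT 270: heading 135 -> 45
  PD: pen down
  RT 180: heading 45 -> 225
  -- iteration 5/6 --
  LT 270: heading 225 -> 135
  PD: pen down
  RT 180: heading 135 -> 315
  -- iteration 6/6 --
  LT 270: heading 315 -> 225
  PD: pen down
  RT 180: heading 225 -> 45
]
RT 90: heading 45 -> 315
FD 12.3: (4,-10) -> (12.697,-18.697) [heading=315, draw]
Final: pos=(12.697,-18.697), heading=315, 1 segment(s) drawn
Segments drawn: 1

Answer: 1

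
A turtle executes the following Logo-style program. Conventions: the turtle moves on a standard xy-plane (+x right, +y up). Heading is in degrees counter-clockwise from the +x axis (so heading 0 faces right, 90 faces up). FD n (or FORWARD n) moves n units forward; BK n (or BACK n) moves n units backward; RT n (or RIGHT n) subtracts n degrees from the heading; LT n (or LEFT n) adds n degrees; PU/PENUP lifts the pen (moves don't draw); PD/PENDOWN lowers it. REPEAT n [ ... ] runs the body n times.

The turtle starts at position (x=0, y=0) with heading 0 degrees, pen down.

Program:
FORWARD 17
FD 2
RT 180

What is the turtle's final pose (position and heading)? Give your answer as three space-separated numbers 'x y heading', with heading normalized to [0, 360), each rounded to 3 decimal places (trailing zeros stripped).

Answer: 19 0 180

Derivation:
Executing turtle program step by step:
Start: pos=(0,0), heading=0, pen down
FD 17: (0,0) -> (17,0) [heading=0, draw]
FD 2: (17,0) -> (19,0) [heading=0, draw]
RT 180: heading 0 -> 180
Final: pos=(19,0), heading=180, 2 segment(s) drawn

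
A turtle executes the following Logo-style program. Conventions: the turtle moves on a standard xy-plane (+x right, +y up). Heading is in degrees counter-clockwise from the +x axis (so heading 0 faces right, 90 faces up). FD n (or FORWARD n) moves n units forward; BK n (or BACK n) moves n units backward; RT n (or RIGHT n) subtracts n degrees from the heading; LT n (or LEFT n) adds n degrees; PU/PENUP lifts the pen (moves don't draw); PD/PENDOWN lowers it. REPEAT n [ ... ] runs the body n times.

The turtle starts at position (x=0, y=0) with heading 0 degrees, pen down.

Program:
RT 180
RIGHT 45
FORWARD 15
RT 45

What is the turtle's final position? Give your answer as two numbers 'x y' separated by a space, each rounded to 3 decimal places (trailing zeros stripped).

Executing turtle program step by step:
Start: pos=(0,0), heading=0, pen down
RT 180: heading 0 -> 180
RT 45: heading 180 -> 135
FD 15: (0,0) -> (-10.607,10.607) [heading=135, draw]
RT 45: heading 135 -> 90
Final: pos=(-10.607,10.607), heading=90, 1 segment(s) drawn

Answer: -10.607 10.607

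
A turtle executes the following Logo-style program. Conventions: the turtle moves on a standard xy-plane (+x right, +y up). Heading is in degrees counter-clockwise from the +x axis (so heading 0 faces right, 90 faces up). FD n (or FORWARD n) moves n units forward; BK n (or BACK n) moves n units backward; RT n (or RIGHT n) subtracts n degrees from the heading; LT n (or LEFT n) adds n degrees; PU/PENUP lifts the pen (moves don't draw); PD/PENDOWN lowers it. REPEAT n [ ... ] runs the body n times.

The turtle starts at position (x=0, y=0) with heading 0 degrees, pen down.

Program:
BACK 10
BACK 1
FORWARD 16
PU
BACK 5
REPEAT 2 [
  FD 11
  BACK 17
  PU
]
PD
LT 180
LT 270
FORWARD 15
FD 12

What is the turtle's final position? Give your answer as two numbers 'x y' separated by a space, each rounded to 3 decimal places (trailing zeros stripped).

Answer: -12 27

Derivation:
Executing turtle program step by step:
Start: pos=(0,0), heading=0, pen down
BK 10: (0,0) -> (-10,0) [heading=0, draw]
BK 1: (-10,0) -> (-11,0) [heading=0, draw]
FD 16: (-11,0) -> (5,0) [heading=0, draw]
PU: pen up
BK 5: (5,0) -> (0,0) [heading=0, move]
REPEAT 2 [
  -- iteration 1/2 --
  FD 11: (0,0) -> (11,0) [heading=0, move]
  BK 17: (11,0) -> (-6,0) [heading=0, move]
  PU: pen up
  -- iteration 2/2 --
  FD 11: (-6,0) -> (5,0) [heading=0, move]
  BK 17: (5,0) -> (-12,0) [heading=0, move]
  PU: pen up
]
PD: pen down
LT 180: heading 0 -> 180
LT 270: heading 180 -> 90
FD 15: (-12,0) -> (-12,15) [heading=90, draw]
FD 12: (-12,15) -> (-12,27) [heading=90, draw]
Final: pos=(-12,27), heading=90, 5 segment(s) drawn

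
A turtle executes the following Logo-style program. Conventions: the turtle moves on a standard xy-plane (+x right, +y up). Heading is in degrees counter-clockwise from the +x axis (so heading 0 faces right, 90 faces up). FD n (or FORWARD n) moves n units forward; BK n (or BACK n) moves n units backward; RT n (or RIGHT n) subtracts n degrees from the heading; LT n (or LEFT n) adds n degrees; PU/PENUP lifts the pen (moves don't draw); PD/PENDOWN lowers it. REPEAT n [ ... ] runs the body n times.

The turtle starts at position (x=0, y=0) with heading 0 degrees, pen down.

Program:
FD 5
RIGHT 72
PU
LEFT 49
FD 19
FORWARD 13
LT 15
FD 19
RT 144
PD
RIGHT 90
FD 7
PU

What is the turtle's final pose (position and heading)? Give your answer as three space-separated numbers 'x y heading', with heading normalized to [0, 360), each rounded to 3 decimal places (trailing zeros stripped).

Executing turtle program step by step:
Start: pos=(0,0), heading=0, pen down
FD 5: (0,0) -> (5,0) [heading=0, draw]
RT 72: heading 0 -> 288
PU: pen up
LT 49: heading 288 -> 337
FD 19: (5,0) -> (22.49,-7.424) [heading=337, move]
FD 13: (22.49,-7.424) -> (34.456,-12.503) [heading=337, move]
LT 15: heading 337 -> 352
FD 19: (34.456,-12.503) -> (53.271,-15.148) [heading=352, move]
RT 144: heading 352 -> 208
PD: pen down
RT 90: heading 208 -> 118
FD 7: (53.271,-15.148) -> (49.985,-8.967) [heading=118, draw]
PU: pen up
Final: pos=(49.985,-8.967), heading=118, 2 segment(s) drawn

Answer: 49.985 -8.967 118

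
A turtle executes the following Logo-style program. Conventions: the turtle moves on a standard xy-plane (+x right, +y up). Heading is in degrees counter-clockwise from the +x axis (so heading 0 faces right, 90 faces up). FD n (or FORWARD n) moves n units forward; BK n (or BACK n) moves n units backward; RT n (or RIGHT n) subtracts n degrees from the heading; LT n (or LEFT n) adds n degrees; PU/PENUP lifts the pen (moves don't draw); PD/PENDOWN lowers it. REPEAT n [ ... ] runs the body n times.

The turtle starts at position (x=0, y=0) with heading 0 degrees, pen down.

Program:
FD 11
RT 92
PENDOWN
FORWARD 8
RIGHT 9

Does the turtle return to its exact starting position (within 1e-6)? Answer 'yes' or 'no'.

Answer: no

Derivation:
Executing turtle program step by step:
Start: pos=(0,0), heading=0, pen down
FD 11: (0,0) -> (11,0) [heading=0, draw]
RT 92: heading 0 -> 268
PD: pen down
FD 8: (11,0) -> (10.721,-7.995) [heading=268, draw]
RT 9: heading 268 -> 259
Final: pos=(10.721,-7.995), heading=259, 2 segment(s) drawn

Start position: (0, 0)
Final position: (10.721, -7.995)
Distance = 13.374; >= 1e-6 -> NOT closed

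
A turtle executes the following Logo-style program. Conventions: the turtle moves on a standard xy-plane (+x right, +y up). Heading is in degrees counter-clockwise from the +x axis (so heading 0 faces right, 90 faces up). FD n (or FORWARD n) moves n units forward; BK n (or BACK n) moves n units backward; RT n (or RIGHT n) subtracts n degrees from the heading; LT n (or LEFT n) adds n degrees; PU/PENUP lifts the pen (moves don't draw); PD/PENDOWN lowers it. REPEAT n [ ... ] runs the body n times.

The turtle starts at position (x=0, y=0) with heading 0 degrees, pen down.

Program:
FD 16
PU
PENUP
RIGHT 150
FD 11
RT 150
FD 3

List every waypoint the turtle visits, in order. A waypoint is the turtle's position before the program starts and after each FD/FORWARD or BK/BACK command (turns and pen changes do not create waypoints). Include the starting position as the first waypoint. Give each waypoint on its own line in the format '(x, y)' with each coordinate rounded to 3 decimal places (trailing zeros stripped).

Executing turtle program step by step:
Start: pos=(0,0), heading=0, pen down
FD 16: (0,0) -> (16,0) [heading=0, draw]
PU: pen up
PU: pen up
RT 150: heading 0 -> 210
FD 11: (16,0) -> (6.474,-5.5) [heading=210, move]
RT 150: heading 210 -> 60
FD 3: (6.474,-5.5) -> (7.974,-2.902) [heading=60, move]
Final: pos=(7.974,-2.902), heading=60, 1 segment(s) drawn
Waypoints (4 total):
(0, 0)
(16, 0)
(6.474, -5.5)
(7.974, -2.902)

Answer: (0, 0)
(16, 0)
(6.474, -5.5)
(7.974, -2.902)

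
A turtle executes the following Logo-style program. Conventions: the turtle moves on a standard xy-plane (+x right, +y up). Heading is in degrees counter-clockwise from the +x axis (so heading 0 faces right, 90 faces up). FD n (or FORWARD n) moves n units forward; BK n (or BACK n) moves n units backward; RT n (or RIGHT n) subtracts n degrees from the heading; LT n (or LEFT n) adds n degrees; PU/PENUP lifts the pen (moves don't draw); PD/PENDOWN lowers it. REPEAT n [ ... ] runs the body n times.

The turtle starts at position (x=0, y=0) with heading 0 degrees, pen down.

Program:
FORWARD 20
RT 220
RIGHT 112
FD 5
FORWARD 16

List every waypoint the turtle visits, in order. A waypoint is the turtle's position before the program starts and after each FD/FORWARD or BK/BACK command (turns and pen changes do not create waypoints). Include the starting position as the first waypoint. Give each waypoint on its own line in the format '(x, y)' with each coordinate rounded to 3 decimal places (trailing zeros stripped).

Answer: (0, 0)
(20, 0)
(24.415, 2.347)
(38.542, 9.859)

Derivation:
Executing turtle program step by step:
Start: pos=(0,0), heading=0, pen down
FD 20: (0,0) -> (20,0) [heading=0, draw]
RT 220: heading 0 -> 140
RT 112: heading 140 -> 28
FD 5: (20,0) -> (24.415,2.347) [heading=28, draw]
FD 16: (24.415,2.347) -> (38.542,9.859) [heading=28, draw]
Final: pos=(38.542,9.859), heading=28, 3 segment(s) drawn
Waypoints (4 total):
(0, 0)
(20, 0)
(24.415, 2.347)
(38.542, 9.859)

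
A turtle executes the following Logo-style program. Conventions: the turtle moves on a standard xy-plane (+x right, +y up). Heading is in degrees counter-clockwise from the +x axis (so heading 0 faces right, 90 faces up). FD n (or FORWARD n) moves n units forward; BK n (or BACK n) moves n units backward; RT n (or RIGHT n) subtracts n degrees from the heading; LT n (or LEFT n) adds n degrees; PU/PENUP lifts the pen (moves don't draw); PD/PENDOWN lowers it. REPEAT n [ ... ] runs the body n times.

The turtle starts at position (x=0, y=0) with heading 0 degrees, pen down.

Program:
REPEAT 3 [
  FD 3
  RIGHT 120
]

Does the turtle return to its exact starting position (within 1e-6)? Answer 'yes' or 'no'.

Answer: yes

Derivation:
Executing turtle program step by step:
Start: pos=(0,0), heading=0, pen down
REPEAT 3 [
  -- iteration 1/3 --
  FD 3: (0,0) -> (3,0) [heading=0, draw]
  RT 120: heading 0 -> 240
  -- iteration 2/3 --
  FD 3: (3,0) -> (1.5,-2.598) [heading=240, draw]
  RT 120: heading 240 -> 120
  -- iteration 3/3 --
  FD 3: (1.5,-2.598) -> (0,0) [heading=120, draw]
  RT 120: heading 120 -> 0
]
Final: pos=(0,0), heading=0, 3 segment(s) drawn

Start position: (0, 0)
Final position: (0, 0)
Distance = 0; < 1e-6 -> CLOSED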